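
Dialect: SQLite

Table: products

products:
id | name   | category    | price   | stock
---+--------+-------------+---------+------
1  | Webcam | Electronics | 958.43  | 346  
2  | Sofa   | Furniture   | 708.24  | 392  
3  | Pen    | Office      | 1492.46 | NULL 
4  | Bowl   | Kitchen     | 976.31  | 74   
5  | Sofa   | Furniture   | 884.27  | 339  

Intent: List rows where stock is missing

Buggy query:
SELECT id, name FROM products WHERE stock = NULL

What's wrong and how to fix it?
Bug: Comparing to NULL with '=' never matches; NULL = NULL is unknown, not true

Fix: Use IS NULL to test for NULL

Corrected query:
SELECT id, name FROM products WHERE stock IS NULL

Result:
id | name
---+-----
3  | Pen 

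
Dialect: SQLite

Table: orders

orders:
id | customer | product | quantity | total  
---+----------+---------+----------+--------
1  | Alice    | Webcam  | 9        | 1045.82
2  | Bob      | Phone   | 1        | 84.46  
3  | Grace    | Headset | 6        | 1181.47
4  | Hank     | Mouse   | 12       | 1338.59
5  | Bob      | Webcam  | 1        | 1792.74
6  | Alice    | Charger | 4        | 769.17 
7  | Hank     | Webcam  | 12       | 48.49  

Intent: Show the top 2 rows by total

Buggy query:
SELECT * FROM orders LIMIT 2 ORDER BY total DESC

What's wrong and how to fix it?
Bug: ORDER BY cannot follow LIMIT; LIMIT is the final clause

Fix: Sort with ORDER BY, then apply LIMIT

Corrected query:
SELECT * FROM orders ORDER BY total DESC LIMIT 2

Result:
id | customer | product | quantity | total  
---+----------+---------+----------+--------
5  | Bob      | Webcam  | 1        | 1792.74
4  | Hank     | Mouse   | 12       | 1338.59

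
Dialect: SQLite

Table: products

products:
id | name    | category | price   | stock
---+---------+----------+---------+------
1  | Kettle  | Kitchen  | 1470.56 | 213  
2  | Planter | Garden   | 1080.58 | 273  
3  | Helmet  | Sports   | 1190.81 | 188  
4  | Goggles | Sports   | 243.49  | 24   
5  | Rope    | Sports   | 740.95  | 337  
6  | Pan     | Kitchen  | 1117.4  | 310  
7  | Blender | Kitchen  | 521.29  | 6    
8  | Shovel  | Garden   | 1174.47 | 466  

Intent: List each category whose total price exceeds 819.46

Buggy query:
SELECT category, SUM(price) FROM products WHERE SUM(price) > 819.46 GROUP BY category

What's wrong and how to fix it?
Bug: SUM(price) is an aggregate, but WHERE filters rows before aggregation

Fix: Move the aggregate condition to a HAVING clause

Corrected query:
SELECT category, SUM(price) FROM products GROUP BY category HAVING SUM(price) > 819.46

Result:
category | SUM(price)
---------+-----------
Garden   | 2255.05   
Kitchen  | 3109.25   
Sports   | 2175.25   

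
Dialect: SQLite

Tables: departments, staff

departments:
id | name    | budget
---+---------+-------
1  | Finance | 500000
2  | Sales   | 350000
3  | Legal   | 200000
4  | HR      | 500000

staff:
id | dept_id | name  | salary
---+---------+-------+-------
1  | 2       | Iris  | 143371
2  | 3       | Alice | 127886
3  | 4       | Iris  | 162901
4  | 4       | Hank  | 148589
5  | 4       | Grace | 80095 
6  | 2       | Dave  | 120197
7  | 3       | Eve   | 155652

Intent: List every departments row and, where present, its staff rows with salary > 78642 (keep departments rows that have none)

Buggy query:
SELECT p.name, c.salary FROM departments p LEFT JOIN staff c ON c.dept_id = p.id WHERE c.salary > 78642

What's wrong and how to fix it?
Bug: Filtering c.salary in WHERE discards the NULL rows produced by LEFT JOIN, turning it into an inner join

Fix: Move the right-table condition into the ON clause so unmatched parents are kept

Corrected query:
SELECT p.name, c.salary FROM departments p LEFT JOIN staff c ON c.dept_id = p.id AND c.salary > 78642

Result:
name    | salary
--------+-------
Finance | NULL  
Sales   | 120197
Sales   | 143371
Legal   | 127886
Legal   | 155652
HR      | 80095 
HR      | 148589
HR      | 162901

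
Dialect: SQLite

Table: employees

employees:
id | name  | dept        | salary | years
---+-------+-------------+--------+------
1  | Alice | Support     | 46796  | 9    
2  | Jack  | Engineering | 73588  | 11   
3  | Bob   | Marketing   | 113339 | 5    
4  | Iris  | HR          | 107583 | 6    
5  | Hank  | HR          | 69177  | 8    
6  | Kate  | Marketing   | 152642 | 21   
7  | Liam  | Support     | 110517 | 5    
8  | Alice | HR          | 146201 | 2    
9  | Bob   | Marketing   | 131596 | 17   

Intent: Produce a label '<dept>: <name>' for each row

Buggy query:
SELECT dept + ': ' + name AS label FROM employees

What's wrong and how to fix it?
Bug: SQLite uses || for string concatenation; + coerces text to numbers (yielding 0)

Fix: Use the || operator for string concatenation

Corrected query:
SELECT dept || ': ' || name AS label FROM employees

Result:
label            
-----------------
Support: Alice   
Engineering: Jack
Marketing: Bob   
HR: Iris         
HR: Hank         
Marketing: Kate  
Support: Liam    
HR: Alice        
Marketing: Bob   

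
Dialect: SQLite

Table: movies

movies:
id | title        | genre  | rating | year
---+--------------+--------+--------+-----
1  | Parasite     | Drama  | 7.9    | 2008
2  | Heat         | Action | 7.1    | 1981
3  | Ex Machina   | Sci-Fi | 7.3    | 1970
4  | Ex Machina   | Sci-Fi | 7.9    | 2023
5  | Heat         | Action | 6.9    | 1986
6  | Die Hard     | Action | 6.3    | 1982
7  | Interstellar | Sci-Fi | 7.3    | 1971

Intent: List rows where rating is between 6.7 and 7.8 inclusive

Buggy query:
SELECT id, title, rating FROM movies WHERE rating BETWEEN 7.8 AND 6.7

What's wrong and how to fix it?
Bug: BETWEEN expects the lower bound first; with 7.8 AND 6.7 the range is empty

Fix: Write BETWEEN 6.7 AND 7.8

Corrected query:
SELECT id, title, rating FROM movies WHERE rating BETWEEN 6.7 AND 7.8

Result:
id | title        | rating
---+--------------+-------
2  | Heat         | 7.1   
3  | Ex Machina   | 7.3   
5  | Heat         | 6.9   
7  | Interstellar | 7.3   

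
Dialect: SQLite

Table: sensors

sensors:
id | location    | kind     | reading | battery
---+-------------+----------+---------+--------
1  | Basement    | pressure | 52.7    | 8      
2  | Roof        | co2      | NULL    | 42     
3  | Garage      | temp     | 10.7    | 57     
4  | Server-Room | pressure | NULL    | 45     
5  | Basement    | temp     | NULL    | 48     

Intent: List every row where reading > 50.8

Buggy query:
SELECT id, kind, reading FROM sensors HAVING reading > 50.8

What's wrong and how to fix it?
Bug: HAVING filters the output of aggregation, but this query has no GROUP BY and no aggregate functions, so SQLite rejects it (HAVING clause on a non-aggregate query); the condition here is per row

Fix: Replace HAVING with WHERE since the condition applies to individual rows

Corrected query:
SELECT id, kind, reading FROM sensors WHERE reading > 50.8

Result:
id | kind     | reading
---+----------+--------
1  | pressure | 52.7   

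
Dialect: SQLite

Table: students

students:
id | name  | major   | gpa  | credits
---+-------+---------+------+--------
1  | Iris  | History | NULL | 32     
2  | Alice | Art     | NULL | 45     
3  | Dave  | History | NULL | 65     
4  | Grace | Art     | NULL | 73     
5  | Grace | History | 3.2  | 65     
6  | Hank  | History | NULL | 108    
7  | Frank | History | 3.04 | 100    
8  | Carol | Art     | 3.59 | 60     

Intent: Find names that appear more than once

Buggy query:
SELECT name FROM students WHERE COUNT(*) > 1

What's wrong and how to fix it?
Bug: WHERE can't reference COUNT(*); aggregates are computed after WHERE

Fix: Group first, then use HAVING for the count condition

Corrected query:
SELECT name FROM students GROUP BY name HAVING COUNT(*) > 1

Result:
name 
-----
Grace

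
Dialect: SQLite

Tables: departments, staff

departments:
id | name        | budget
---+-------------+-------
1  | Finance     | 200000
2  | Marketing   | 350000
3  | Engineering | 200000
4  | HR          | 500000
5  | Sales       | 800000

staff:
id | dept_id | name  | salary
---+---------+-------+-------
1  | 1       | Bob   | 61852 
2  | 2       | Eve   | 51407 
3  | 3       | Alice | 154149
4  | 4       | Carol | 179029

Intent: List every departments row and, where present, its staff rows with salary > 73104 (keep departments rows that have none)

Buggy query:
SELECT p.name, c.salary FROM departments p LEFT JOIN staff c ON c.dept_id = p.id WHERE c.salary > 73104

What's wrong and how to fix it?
Bug: A WHERE condition on the right-hand table after LEFT JOIN drops unmatched parents

Fix: Put 'c.salary > 73104' in the JOIN's ON clause instead of WHERE

Corrected query:
SELECT p.name, c.salary FROM departments p LEFT JOIN staff c ON c.dept_id = p.id AND c.salary > 73104

Result:
name        | salary
------------+-------
Finance     | NULL  
Marketing   | NULL  
Engineering | 154149
HR          | 179029
Sales       | NULL  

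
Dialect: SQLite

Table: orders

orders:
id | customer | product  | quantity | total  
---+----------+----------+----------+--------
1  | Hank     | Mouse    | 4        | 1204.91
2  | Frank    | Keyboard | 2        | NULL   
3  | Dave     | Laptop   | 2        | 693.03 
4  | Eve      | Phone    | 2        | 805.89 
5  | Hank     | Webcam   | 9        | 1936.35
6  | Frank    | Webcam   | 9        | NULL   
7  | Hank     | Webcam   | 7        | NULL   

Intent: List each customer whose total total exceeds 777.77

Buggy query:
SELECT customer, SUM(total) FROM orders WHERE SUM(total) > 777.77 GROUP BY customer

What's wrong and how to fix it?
Bug: WHERE runs before GROUP BY, so aggregates aren't available there

Fix: Move the aggregate condition to a HAVING clause

Corrected query:
SELECT customer, SUM(total) FROM orders GROUP BY customer HAVING SUM(total) > 777.77

Result:
customer | SUM(total)
---------+-----------
Eve      | 805.89    
Hank     | 3141.26   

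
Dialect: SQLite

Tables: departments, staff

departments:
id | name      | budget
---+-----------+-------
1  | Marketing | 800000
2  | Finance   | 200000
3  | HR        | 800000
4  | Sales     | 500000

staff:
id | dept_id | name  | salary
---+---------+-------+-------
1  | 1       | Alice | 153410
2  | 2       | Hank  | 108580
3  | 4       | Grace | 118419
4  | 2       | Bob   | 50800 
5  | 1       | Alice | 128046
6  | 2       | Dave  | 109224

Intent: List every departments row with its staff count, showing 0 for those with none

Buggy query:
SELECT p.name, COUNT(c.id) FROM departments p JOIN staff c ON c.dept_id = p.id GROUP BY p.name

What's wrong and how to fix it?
Bug: An inner join excludes parents with zero children

Fix: Switch to LEFT JOIN to retain unmatched parent rows

Corrected query:
SELECT p.name, COUNT(c.id) FROM departments p LEFT JOIN staff c ON c.dept_id = p.id GROUP BY p.name

Result:
name      | COUNT(c.id)
----------+------------
Finance   | 3          
HR        | 0          
Marketing | 2          
Sales     | 1          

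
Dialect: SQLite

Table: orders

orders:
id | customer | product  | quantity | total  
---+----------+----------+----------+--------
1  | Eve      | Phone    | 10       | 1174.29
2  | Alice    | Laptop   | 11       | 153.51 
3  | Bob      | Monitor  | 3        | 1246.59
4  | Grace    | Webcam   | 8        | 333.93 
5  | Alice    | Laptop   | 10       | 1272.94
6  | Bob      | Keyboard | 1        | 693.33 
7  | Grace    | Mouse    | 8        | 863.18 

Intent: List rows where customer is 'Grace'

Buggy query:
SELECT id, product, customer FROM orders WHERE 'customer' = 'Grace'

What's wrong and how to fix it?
Bug: 'customer' in single quotes is a string literal, not the column; the comparison is literal-vs-literal and never true

Fix: Reference the column as customer without single quotes

Corrected query:
SELECT id, product, customer FROM orders WHERE customer = 'Grace'

Result:
id | product | customer
---+---------+---------
4  | Webcam  | Grace   
7  | Mouse   | Grace   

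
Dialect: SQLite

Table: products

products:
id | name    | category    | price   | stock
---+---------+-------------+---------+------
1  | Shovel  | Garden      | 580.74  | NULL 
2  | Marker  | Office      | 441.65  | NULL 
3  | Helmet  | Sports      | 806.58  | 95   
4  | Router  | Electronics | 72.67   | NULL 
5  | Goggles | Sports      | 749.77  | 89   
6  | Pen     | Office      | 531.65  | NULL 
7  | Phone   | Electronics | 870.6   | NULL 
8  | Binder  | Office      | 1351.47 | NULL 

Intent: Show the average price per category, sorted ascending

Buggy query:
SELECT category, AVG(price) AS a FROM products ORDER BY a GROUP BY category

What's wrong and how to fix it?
Bug: ORDER BY appears before GROUP BY; SQL clause order requires GROUP BY first

Fix: Move ORDER BY to the end, after GROUP BY

Corrected query:
SELECT category, AVG(price) AS a FROM products GROUP BY category ORDER BY a

Result:
category    | a         
------------+-----------
Electronics | 471.635   
Garden      | 580.74    
Office      | 774.923333
Sports      | 778.175   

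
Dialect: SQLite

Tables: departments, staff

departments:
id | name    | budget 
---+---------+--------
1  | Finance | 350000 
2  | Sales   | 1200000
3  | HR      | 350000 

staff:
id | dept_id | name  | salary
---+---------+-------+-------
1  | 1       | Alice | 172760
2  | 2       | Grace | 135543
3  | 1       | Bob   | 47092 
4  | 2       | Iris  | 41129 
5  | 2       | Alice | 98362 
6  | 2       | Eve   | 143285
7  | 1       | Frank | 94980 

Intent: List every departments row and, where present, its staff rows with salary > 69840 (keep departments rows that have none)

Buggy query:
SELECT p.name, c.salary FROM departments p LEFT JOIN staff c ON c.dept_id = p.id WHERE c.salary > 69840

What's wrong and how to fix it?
Bug: Filtering c.salary in WHERE discards the NULL rows produced by LEFT JOIN, turning it into an inner join

Fix: Put 'c.salary > 69840' in the JOIN's ON clause instead of WHERE

Corrected query:
SELECT p.name, c.salary FROM departments p LEFT JOIN staff c ON c.dept_id = p.id AND c.salary > 69840

Result:
name    | salary
--------+-------
Finance | 94980 
Finance | 172760
Sales   | 98362 
Sales   | 135543
Sales   | 143285
HR      | NULL  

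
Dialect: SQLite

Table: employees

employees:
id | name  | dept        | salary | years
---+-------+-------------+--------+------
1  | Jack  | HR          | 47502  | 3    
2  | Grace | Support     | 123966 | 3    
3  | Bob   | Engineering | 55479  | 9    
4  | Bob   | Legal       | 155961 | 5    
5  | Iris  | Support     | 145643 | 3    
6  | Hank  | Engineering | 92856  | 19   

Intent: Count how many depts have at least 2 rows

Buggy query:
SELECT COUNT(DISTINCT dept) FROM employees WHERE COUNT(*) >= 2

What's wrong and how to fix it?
Bug: COUNT(*) cannot appear in WHERE; the per-group count doesn't exist yet

Fix: Use a subquery that GROUPs and filters with HAVING, then count its rows

Corrected query:
SELECT COUNT(*) FROM (SELECT dept FROM employees GROUP BY dept HAVING COUNT(*) >= 2)

Result:
COUNT(*)
--------
2       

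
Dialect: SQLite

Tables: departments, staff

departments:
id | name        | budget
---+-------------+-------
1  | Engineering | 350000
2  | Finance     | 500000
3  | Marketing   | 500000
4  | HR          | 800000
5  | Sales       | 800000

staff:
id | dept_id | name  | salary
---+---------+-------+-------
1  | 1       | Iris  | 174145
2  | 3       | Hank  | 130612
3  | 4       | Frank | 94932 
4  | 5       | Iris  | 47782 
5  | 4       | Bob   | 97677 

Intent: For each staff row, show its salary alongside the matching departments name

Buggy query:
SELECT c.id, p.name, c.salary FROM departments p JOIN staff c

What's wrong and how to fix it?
Bug: JOIN with no ON clause produces a cartesian product; every staff row pairs with every departments row

Fix: Add ON c.dept_id = p.id to the JOIN

Corrected query:
SELECT c.id, p.name, c.salary FROM departments p JOIN staff c ON c.dept_id = p.id

Result:
id | name        | salary
---+-------------+-------
1  | Engineering | 174145
2  | Marketing   | 130612
3  | HR          | 94932 
4  | Sales       | 47782 
5  | HR          | 97677 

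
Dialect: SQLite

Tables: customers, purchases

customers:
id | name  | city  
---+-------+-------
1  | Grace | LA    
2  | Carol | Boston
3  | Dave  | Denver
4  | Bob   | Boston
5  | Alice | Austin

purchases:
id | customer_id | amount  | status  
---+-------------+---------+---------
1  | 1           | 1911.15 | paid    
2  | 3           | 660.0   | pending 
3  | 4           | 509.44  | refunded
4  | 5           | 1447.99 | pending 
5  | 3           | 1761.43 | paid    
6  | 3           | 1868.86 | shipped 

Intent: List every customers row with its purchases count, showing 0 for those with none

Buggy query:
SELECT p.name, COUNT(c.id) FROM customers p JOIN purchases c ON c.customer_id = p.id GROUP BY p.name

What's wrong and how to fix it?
Bug: INNER JOIN drops customers rows that have no matching purchases rows

Fix: Use LEFT JOIN so parents without children still appear (COUNT(c.id) gives 0)

Corrected query:
SELECT p.name, COUNT(c.id) FROM customers p LEFT JOIN purchases c ON c.customer_id = p.id GROUP BY p.name

Result:
name  | COUNT(c.id)
------+------------
Alice | 1          
Bob   | 1          
Carol | 0          
Dave  | 3          
Grace | 1          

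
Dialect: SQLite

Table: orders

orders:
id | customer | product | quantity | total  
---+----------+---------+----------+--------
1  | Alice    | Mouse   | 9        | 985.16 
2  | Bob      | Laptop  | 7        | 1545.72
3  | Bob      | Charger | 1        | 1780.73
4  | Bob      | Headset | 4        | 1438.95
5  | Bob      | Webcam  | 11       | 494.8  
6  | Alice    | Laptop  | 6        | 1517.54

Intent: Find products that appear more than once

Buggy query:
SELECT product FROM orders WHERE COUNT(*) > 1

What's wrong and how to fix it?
Bug: COUNT(*) is an aggregate and cannot be used in WHERE

Fix: GROUP BY product, then filter groups with HAVING COUNT(*) > 1

Corrected query:
SELECT product FROM orders GROUP BY product HAVING COUNT(*) > 1

Result:
product
-------
Laptop 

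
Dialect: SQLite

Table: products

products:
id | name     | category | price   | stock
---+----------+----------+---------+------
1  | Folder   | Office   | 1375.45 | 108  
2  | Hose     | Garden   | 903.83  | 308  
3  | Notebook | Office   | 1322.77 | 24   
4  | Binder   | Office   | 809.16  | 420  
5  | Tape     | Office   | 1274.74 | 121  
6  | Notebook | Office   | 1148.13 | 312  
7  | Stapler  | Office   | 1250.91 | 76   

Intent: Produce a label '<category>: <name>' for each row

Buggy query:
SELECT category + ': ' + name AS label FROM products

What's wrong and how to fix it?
Bug: '+' is numeric addition; on text columns SQLite converts them to 0 instead of concatenating

Fix: Replace + with || to concatenate text

Corrected query:
SELECT category || ': ' || name AS label FROM products

Result:
label           
----------------
Office: Folder  
Garden: Hose    
Office: Notebook
Office: Binder  
Office: Tape    
Office: Notebook
Office: Stapler 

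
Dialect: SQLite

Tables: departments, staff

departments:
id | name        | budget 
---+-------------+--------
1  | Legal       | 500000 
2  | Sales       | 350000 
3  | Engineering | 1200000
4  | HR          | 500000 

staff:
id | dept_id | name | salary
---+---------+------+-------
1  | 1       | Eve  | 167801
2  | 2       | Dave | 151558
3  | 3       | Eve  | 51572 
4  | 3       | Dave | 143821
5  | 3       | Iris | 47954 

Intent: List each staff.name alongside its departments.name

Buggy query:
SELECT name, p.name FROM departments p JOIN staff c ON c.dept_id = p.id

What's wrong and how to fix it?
Bug: 'name' exists in both joined tables, so the database can't tell which one is meant

Fix: Prefix ambiguous columns with the table alias

Corrected query:
SELECT c.name, p.name FROM departments p JOIN staff c ON c.dept_id = p.id

Result:
name | name       
-----+------------
Eve  | Legal      
Dave | Sales      
Eve  | Engineering
Dave | Engineering
Iris | Engineering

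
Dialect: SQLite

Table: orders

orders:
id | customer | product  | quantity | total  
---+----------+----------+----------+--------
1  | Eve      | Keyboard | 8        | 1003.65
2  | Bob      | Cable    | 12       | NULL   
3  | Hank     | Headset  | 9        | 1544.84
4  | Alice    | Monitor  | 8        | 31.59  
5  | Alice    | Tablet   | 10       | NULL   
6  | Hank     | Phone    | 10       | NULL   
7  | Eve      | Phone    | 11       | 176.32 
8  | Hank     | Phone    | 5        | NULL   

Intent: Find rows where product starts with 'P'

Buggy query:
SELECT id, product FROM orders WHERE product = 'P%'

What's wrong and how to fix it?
Bug: '=' compares the literal string including the % character; pattern matching needs LIKE

Fix: Use LIKE for wildcard pattern matching

Corrected query:
SELECT id, product FROM orders WHERE product LIKE 'P%'

Result:
id | product
---+--------
6  | Phone  
7  | Phone  
8  | Phone  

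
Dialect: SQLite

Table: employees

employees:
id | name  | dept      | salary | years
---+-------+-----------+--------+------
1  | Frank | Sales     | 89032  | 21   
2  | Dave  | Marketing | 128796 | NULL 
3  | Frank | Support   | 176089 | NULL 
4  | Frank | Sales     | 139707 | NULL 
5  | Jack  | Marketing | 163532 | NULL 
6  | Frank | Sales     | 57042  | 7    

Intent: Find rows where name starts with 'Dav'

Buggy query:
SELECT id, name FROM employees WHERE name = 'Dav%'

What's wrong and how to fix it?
Bug: '=' compares the literal string including the % character; pattern matching needs LIKE

Fix: Replace '=' with LIKE so 'Dav%' is treated as a pattern

Corrected query:
SELECT id, name FROM employees WHERE name LIKE 'Dav%'

Result:
id | name
---+-----
2  | Dave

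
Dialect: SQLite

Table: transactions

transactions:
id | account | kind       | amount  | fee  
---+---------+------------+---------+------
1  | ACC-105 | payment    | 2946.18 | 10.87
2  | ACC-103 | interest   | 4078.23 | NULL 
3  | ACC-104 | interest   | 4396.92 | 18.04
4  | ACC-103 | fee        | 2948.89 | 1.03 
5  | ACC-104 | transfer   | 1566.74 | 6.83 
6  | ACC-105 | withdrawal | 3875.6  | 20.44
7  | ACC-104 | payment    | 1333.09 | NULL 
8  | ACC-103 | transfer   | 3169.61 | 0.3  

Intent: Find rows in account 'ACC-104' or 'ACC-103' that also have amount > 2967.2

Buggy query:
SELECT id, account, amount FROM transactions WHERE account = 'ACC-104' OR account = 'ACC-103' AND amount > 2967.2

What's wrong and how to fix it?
Bug: Without parentheses, AND is evaluated before OR, so the amount filter only applies to the 'ACC-103' branch

Fix: Add parentheses around the OR so the AND applies to both alternatives

Corrected query:
SELECT id, account, amount FROM transactions WHERE (account = 'ACC-104' OR account = 'ACC-103') AND amount > 2967.2

Result:
id | account | amount 
---+---------+--------
2  | ACC-103 | 4078.23
3  | ACC-104 | 4396.92
8  | ACC-103 | 3169.61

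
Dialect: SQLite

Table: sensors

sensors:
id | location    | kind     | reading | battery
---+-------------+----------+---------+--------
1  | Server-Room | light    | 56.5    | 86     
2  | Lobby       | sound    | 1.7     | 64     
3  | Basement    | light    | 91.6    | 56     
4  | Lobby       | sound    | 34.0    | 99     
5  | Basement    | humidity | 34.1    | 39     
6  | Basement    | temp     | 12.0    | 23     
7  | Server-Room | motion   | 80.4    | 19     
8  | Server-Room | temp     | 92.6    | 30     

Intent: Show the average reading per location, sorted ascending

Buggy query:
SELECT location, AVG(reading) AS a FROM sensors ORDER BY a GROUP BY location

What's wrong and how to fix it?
Bug: GROUP BY must precede ORDER BY

Fix: Reorder: SELECT … FROM … GROUP BY … ORDER BY …

Corrected query:
SELECT location, AVG(reading) AS a FROM sensors GROUP BY location ORDER BY a

Result:
location    | a    
------------+------
Lobby       | 17.85
Basement    | 45.9 
Server-Room | 76.5 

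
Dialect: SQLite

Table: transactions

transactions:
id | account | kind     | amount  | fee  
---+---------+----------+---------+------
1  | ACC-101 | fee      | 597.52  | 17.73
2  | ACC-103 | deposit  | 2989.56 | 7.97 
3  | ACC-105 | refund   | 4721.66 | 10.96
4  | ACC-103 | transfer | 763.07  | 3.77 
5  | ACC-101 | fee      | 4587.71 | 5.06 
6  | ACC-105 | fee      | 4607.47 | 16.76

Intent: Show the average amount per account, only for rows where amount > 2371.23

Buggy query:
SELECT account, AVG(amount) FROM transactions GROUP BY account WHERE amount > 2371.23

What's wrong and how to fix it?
Bug: WHERE cannot follow GROUP BY

Fix: Place WHERE between FROM and GROUP BY

Corrected query:
SELECT account, AVG(amount) FROM transactions WHERE amount > 2371.23 GROUP BY account

Result:
account | AVG(amount)
--------+------------
ACC-101 | 4587.71    
ACC-103 | 2989.56    
ACC-105 | 4664.565   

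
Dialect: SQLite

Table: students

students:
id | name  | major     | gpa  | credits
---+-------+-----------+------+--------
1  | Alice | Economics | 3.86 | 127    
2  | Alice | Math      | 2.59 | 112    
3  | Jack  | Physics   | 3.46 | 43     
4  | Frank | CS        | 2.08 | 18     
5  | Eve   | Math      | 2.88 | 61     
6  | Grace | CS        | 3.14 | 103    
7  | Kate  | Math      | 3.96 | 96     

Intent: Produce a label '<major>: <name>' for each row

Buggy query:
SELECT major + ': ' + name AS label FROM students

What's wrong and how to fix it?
Bug: '+' is numeric addition; on text columns SQLite converts them to 0 instead of concatenating

Fix: Use the || operator for string concatenation

Corrected query:
SELECT major || ': ' || name AS label FROM students

Result:
label           
----------------
Economics: Alice
Math: Alice     
Physics: Jack   
CS: Frank       
Math: Eve       
CS: Grace       
Math: Kate      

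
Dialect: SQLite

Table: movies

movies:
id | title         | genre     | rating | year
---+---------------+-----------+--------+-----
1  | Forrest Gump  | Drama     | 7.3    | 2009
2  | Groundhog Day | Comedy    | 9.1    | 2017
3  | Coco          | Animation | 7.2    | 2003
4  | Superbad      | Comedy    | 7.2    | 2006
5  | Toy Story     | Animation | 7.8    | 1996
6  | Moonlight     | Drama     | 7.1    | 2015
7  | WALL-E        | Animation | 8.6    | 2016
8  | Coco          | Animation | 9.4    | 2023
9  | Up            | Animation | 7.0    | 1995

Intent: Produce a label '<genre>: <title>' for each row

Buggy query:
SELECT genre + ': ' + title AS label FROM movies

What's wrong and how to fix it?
Bug: SQLite uses || for string concatenation; + coerces text to numbers (yielding 0)

Fix: Replace + with || to concatenate text

Corrected query:
SELECT genre || ': ' || title AS label FROM movies

Result:
label                
---------------------
Drama: Forrest Gump  
Comedy: Groundhog Day
Animation: Coco      
Comedy: Superbad     
Animation: Toy Story 
Drama: Moonlight     
Animation: WALL-E    
Animation: Coco      
Animation: Up        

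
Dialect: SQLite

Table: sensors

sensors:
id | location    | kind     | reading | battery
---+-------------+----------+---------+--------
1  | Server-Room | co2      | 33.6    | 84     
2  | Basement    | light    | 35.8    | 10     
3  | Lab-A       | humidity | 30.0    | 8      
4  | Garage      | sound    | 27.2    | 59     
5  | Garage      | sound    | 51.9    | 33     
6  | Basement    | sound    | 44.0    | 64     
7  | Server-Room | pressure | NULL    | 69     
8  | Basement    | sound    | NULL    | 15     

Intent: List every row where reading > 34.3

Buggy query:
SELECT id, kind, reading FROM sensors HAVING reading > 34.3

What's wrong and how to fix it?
Bug: This is a non-aggregate query (no GROUP BY, no aggregates), so in SQLite the HAVING clause is invalid here; a row-level condition belongs in WHERE

Fix: Use WHERE for row-level filtering

Corrected query:
SELECT id, kind, reading FROM sensors WHERE reading > 34.3

Result:
id | kind  | reading
---+-------+--------
2  | light | 35.8   
5  | sound | 51.9   
6  | sound | 44     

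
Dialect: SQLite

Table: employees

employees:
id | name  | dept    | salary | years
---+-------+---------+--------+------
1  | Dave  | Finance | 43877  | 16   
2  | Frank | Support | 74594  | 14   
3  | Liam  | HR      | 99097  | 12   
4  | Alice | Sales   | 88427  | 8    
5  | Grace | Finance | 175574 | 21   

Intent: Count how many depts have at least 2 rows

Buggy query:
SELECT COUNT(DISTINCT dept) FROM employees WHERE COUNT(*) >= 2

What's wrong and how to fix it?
Bug: COUNT(*) cannot appear in WHERE; the per-group count doesn't exist yet

Fix: Use a subquery that GROUPs and filters with HAVING, then count its rows

Corrected query:
SELECT COUNT(*) FROM (SELECT dept FROM employees GROUP BY dept HAVING COUNT(*) >= 2)

Result:
COUNT(*)
--------
1       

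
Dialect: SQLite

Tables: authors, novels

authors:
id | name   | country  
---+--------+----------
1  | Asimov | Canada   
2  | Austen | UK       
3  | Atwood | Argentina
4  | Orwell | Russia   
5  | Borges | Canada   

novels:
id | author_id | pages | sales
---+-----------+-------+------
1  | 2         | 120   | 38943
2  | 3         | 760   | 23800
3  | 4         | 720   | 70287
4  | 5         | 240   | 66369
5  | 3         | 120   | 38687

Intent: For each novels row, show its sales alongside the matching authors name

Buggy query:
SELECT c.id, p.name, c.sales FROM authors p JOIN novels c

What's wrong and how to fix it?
Bug: Missing join condition: each novels row is matched to all authors rows instead of just its own

Fix: Specify the join condition linking the foreign key to the parent id

Corrected query:
SELECT c.id, p.name, c.sales FROM authors p JOIN novels c ON c.author_id = p.id

Result:
id | name   | sales
---+--------+------
1  | Austen | 38943
2  | Atwood | 23800
3  | Orwell | 70287
4  | Borges | 66369
5  | Atwood | 38687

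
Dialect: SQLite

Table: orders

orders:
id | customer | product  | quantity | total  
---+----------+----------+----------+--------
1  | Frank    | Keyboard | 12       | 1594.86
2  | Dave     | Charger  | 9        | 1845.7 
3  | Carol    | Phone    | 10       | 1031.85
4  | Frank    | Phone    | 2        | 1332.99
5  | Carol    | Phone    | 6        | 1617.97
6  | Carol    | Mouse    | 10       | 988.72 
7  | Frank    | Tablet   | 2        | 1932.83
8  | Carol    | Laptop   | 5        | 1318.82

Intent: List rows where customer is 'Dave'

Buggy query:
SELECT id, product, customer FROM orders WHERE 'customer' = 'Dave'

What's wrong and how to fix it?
Bug: 'customer' in single quotes is a string literal, not the column; the comparison is literal-vs-literal and never true

Fix: Remove the quotes around the column name (or use double quotes for an identifier)

Corrected query:
SELECT id, product, customer FROM orders WHERE customer = 'Dave'

Result:
id | product | customer
---+---------+---------
2  | Charger | Dave    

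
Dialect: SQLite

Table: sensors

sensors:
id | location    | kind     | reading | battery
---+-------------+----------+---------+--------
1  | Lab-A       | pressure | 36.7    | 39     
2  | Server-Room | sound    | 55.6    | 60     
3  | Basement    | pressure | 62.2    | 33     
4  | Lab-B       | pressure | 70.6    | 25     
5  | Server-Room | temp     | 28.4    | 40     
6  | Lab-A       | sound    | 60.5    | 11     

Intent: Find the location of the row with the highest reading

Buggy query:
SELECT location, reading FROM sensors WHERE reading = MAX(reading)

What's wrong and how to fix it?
Bug: WHERE is evaluated per row; an aggregate over the whole table isn't defined there

Fix: Use a subquery: WHERE reading = (SELECT MAX(reading) FROM sensors)

Corrected query:
SELECT location, reading FROM sensors WHERE reading = (SELECT MAX(reading) FROM sensors)

Result:
location | reading
---------+--------
Lab-B    | 70.6   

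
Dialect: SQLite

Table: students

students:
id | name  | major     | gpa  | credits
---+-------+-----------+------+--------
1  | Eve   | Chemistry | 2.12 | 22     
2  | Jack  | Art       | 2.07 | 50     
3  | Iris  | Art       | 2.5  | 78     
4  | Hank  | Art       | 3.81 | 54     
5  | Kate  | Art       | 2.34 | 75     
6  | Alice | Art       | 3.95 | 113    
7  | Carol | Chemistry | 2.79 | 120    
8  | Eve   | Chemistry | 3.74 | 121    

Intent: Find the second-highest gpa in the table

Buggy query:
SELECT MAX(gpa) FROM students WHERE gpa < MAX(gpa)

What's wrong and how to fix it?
Bug: MAX(gpa) on the right of the comparison is an aggregate-in-WHERE error

Fix: Compute the overall MAX in a subquery, then take MAX of rows below it

Corrected query:
SELECT MAX(gpa) FROM students WHERE gpa < (SELECT MAX(gpa) FROM students)

Result:
MAX(gpa)
--------
3.81    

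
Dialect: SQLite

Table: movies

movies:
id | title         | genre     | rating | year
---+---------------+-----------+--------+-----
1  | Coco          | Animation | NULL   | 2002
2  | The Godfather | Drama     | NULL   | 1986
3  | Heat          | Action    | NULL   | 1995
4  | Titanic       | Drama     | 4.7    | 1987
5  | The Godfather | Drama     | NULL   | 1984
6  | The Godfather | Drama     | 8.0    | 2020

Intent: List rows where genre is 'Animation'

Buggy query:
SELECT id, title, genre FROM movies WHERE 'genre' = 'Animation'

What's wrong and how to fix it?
Bug: 'genre' in single quotes is a string literal, not the column; the comparison is literal-vs-literal and never true

Fix: Reference the column as genre without single quotes

Corrected query:
SELECT id, title, genre FROM movies WHERE genre = 'Animation'

Result:
id | title | genre    
---+-------+----------
1  | Coco  | Animation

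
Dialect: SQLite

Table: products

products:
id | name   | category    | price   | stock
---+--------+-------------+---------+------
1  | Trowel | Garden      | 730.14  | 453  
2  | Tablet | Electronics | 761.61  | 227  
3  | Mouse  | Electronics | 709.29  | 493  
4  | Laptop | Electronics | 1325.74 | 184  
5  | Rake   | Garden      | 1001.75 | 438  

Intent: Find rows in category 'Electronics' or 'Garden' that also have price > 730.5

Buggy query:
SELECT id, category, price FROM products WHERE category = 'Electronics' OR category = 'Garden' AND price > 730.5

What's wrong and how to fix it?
Bug: Without parentheses, AND is evaluated before OR, so the price filter only applies to the 'Garden' branch

Fix: Group the OR with parentheses (or use IN), then AND the threshold

Corrected query:
SELECT id, category, price FROM products WHERE (category = 'Electronics' OR category = 'Garden') AND price > 730.5

Result:
id | category    | price  
---+-------------+--------
2  | Electronics | 761.61 
4  | Electronics | 1325.74
5  | Garden      | 1001.75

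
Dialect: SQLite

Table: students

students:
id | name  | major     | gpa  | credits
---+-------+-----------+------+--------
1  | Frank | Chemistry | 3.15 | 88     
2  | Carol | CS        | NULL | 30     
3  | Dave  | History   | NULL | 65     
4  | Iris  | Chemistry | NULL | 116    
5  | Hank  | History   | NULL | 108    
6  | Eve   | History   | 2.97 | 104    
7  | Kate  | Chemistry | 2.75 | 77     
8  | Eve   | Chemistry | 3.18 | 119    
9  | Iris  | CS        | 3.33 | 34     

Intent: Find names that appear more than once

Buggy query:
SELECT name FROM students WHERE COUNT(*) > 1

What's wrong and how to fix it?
Bug: COUNT(*) is an aggregate and cannot be used in WHERE

Fix: GROUP BY name, then filter groups with HAVING COUNT(*) > 1

Corrected query:
SELECT name FROM students GROUP BY name HAVING COUNT(*) > 1

Result:
name
----
Eve 
Iris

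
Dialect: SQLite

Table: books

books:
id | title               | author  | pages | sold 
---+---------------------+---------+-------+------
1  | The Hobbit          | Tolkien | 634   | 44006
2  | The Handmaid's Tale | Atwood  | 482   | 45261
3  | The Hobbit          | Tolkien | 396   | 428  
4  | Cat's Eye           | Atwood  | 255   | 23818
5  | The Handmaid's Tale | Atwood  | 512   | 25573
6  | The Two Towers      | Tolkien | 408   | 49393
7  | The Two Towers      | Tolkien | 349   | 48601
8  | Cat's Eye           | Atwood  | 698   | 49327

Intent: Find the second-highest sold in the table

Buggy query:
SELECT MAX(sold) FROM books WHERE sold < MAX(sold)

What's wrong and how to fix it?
Bug: The inner MAX is an aggregate inside WHERE, which is not allowed

Fix: Put the inner MAX in a scalar subquery

Corrected query:
SELECT MAX(sold) FROM books WHERE sold < (SELECT MAX(sold) FROM books)

Result:
MAX(sold)
---------
49327    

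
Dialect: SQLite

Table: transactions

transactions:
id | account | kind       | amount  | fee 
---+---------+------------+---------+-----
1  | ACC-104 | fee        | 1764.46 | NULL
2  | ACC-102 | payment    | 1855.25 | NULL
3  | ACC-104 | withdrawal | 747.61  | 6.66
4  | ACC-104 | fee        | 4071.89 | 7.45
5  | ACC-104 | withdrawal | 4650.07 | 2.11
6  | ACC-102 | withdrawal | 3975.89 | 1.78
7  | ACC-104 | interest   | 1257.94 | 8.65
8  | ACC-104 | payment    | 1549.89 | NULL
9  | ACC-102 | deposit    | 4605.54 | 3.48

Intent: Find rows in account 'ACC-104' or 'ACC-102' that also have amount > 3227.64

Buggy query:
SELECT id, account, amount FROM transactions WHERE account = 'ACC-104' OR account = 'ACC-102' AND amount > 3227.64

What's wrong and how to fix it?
Bug: AND binds tighter than OR, so this parses as account = 'ACC-104' OR (account = 'ACC-102' AND amount > 3227.64)

Fix: Add parentheses around the OR so the AND applies to both alternatives

Corrected query:
SELECT id, account, amount FROM transactions WHERE (account = 'ACC-104' OR account = 'ACC-102') AND amount > 3227.64

Result:
id | account | amount 
---+---------+--------
4  | ACC-104 | 4071.89
5  | ACC-104 | 4650.07
6  | ACC-102 | 3975.89
9  | ACC-102 | 4605.54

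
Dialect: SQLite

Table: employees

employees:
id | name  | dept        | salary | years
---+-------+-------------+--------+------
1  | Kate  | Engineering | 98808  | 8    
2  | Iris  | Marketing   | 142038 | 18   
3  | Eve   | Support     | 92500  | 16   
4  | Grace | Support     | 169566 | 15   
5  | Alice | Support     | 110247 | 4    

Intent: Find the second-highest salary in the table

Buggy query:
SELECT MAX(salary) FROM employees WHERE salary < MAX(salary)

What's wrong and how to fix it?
Bug: MAX(salary) on the right of the comparison is an aggregate-in-WHERE error

Fix: Compute the overall MAX in a subquery, then take MAX of rows below it

Corrected query:
SELECT MAX(salary) FROM employees WHERE salary < (SELECT MAX(salary) FROM employees)

Result:
MAX(salary)
-----------
142038     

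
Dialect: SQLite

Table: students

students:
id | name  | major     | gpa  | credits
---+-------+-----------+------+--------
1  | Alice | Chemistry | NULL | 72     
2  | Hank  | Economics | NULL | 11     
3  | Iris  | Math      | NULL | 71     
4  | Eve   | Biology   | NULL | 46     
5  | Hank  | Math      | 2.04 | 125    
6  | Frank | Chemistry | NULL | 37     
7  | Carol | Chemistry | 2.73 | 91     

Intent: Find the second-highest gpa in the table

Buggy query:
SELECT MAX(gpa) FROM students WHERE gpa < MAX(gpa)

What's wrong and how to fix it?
Bug: The inner MAX is an aggregate inside WHERE, which is not allowed

Fix: Put the inner MAX in a scalar subquery

Corrected query:
SELECT MAX(gpa) FROM students WHERE gpa < (SELECT MAX(gpa) FROM students)

Result:
MAX(gpa)
--------
2.04    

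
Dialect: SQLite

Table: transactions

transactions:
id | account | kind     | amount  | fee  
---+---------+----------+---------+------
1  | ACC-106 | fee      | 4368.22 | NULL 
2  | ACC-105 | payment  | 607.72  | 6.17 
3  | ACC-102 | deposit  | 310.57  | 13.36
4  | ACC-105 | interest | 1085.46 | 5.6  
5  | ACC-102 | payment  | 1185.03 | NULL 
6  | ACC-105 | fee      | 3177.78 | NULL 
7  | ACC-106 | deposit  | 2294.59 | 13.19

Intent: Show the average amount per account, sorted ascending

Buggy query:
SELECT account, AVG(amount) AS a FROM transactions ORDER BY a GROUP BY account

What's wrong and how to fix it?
Bug: ORDER BY appears before GROUP BY; SQL clause order requires GROUP BY first

Fix: Reorder: SELECT … FROM … GROUP BY … ORDER BY …

Corrected query:
SELECT account, AVG(amount) AS a FROM transactions GROUP BY account ORDER BY a

Result:
account | a          
--------+------------
ACC-102 | 747.8      
ACC-105 | 1623.653333
ACC-106 | 3331.405   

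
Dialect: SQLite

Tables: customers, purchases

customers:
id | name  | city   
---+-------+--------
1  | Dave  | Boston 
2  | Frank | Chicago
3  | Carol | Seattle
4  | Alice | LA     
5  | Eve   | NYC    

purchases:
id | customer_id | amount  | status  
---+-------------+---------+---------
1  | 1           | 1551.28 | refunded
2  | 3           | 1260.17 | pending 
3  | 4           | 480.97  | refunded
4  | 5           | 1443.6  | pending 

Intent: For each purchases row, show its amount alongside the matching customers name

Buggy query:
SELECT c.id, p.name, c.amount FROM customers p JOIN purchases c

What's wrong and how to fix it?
Bug: Missing join condition: each purchases row is matched to all customers rows instead of just its own

Fix: Specify the join condition linking the foreign key to the parent id

Corrected query:
SELECT c.id, p.name, c.amount FROM customers p JOIN purchases c ON c.customer_id = p.id

Result:
id | name  | amount 
---+-------+--------
1  | Dave  | 1551.28
2  | Carol | 1260.17
3  | Alice | 480.97 
4  | Eve   | 1443.6 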